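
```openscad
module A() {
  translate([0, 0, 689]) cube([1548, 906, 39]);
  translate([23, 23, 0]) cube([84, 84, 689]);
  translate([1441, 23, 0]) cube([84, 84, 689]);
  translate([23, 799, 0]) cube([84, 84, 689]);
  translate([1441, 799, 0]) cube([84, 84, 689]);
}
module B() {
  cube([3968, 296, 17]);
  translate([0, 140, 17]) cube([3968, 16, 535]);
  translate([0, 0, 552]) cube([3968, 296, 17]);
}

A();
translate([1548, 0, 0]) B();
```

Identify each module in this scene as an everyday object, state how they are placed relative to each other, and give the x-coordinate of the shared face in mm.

The table's +x face and the I-beam's −x face are both at x = 1548 mm.

A is a table. B is an I-beam. The I-beam is against the table's +x side, with their −y faces flush. The x-coordinate of the shared face is 1548 mm.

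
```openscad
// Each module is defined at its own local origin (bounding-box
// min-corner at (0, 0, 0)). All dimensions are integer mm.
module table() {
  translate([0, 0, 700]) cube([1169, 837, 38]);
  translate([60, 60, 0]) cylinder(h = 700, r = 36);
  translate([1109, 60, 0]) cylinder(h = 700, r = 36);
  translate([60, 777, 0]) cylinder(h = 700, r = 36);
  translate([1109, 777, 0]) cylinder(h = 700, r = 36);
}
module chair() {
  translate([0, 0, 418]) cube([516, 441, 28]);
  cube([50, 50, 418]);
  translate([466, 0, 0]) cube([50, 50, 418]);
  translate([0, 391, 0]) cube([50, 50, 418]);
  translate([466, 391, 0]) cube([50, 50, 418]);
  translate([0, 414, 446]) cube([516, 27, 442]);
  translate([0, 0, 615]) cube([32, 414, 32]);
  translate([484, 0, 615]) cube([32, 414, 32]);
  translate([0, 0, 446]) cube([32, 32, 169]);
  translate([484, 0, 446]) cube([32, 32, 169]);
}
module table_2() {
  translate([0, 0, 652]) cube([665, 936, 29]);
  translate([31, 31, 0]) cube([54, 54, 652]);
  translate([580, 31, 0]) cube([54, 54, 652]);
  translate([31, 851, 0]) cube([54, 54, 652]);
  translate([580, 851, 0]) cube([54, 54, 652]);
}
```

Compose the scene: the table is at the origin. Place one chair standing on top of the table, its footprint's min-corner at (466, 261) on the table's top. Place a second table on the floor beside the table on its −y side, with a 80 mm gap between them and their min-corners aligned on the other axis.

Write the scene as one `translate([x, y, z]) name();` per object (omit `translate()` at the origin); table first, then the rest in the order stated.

table();
translate([466, 261, 738]) chair();
translate([0, -1016, 0]) table_2();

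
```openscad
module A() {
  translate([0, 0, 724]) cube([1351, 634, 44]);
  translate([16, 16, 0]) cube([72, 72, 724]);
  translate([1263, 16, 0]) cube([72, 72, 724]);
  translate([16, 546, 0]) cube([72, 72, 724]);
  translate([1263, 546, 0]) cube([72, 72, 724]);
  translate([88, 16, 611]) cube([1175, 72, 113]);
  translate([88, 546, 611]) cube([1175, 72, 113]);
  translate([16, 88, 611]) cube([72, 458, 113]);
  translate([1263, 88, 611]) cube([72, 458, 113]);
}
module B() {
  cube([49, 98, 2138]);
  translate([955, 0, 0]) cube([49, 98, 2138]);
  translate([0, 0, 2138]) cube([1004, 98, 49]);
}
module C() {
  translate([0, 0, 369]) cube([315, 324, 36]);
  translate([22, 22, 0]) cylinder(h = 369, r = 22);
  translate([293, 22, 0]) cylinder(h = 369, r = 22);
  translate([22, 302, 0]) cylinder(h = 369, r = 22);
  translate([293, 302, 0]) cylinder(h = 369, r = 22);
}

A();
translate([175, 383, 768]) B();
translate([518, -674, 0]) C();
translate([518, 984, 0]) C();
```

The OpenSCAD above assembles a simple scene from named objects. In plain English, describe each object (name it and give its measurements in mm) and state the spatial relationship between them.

A is a table: top 1351 mm (x) × 634 mm (y), 44 mm thick, upper face at z = 768 mm, on four 72×72 mm square legs, each inset 16 mm from the nearest pair of top edges, running from z = 0 to the bottom of the top. Four apron rails, 72 mm thick and 113 mm tall, run between adjacent legs with their top edges flush with the underside of the top and their outer faces flush with the legs' outer faces.

B is a rectangular door frame: two vertical jambs of 49×98 mm section, 2138 mm tall, with a clear opening 906 mm wide between their inner faces. A header 49 mm tall and 98 mm deep lies on top of the jambs and spans the full outside width.

C is a four-legged stool. The seat is a 315×324×36 mm slab whose top surface is at z = 405 mm; four round legs, each 44 mm in diameter, run from the floor (z = 0) to the underside of the seat, each leg's axis is inset half a diameter from the nearest pair of seat edges (so the leg's bounding box is flush with the corner).

The door frame is on top of the table. Two stools sit around the table at the −y, +y sides.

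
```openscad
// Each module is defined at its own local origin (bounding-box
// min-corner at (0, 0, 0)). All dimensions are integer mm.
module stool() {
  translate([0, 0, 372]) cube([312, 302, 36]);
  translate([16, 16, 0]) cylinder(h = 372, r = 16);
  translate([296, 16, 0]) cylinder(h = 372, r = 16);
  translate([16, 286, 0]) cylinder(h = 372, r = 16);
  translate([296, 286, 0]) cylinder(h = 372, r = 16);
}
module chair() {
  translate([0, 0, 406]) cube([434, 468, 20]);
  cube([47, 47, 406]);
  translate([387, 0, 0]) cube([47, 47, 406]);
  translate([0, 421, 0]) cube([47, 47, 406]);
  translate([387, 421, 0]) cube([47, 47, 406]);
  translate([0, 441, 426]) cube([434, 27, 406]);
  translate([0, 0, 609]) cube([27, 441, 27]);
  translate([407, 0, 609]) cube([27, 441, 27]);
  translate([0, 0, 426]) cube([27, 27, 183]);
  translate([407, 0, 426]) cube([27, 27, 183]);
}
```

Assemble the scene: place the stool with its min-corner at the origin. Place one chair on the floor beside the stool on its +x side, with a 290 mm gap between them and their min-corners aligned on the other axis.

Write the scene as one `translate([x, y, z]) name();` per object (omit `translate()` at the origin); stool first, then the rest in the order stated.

stool();
translate([602, 0, 0]) chair();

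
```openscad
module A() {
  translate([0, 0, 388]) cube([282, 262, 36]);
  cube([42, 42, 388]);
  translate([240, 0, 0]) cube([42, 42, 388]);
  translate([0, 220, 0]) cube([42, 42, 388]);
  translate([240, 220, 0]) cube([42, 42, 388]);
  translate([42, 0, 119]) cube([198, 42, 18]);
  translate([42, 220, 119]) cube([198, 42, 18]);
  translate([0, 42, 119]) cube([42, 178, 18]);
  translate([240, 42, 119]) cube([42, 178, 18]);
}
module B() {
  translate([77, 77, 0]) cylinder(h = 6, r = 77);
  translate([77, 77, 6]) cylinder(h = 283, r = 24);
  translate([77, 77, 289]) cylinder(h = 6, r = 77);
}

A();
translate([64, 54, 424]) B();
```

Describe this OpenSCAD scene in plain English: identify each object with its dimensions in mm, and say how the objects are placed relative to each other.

A is a simple wooden stool: a rectangular seat 282 mm (x) by 262 mm (y), 36 mm thick, top face at z = 424 mm, on four square legs, each 42×42 mm in cross-section. The legs rest on z = 0, each flush with a corner of the seat. Four stretchers, 42 mm wide and 18 mm tall, connect adjacent legs with their undersides at z = 119 mm, each running between the inner faces of the legs it joins and aligned with the legs' outer faces on the other axis.

B is a spool: two coaxial disc flanges of radius 77 mm and thickness 6 mm, joined by a core cylinder of radius 24 mm and height 283 mm. The lower flange rests on z = 0 and the three cylinders share a vertical axis.

The spool is on top of the stool, centred.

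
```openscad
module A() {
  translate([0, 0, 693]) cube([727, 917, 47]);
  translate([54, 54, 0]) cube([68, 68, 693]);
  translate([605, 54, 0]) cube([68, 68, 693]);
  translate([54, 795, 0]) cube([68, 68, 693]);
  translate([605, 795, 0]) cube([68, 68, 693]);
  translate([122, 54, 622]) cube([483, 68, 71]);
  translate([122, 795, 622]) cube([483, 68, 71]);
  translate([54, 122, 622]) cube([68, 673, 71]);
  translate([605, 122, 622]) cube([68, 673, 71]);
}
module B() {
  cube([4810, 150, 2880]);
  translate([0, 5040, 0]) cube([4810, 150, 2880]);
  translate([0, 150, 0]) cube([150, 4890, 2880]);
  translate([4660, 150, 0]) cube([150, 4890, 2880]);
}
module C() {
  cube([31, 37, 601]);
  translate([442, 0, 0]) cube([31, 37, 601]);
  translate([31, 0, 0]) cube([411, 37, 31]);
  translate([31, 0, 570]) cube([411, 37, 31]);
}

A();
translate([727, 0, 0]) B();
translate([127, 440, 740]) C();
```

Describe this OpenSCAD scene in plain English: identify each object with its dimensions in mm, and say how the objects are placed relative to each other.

A is a table: top 727 mm (x) × 917 mm (y), 47 mm thick, upper face at z = 740 mm, on four 68×68 mm square legs, each inset 54 mm from the nearest pair of top edges, running from z = 0 to the bottom of the top. Four apron rails, 68 mm thick and 71 mm tall, run between adjacent legs with their top edges flush with the underside of the top and their outer faces flush with the legs' outer faces.

B is a box-shaped house frame (walls only): outside footprint 4810×5190 mm, wall height 2880 mm, wall thickness 150 mm. The two y-facing walls run the full x-width; the two x-facing walls fit between the inner faces of the y-facing walls.

C is a rectangular picture frame lying in the x–z plane (depth along y). The opening is 411 mm wide (x) by 539 mm tall (z), surrounded by a border 31 mm wide on all four sides. The frame is 37 mm deep and is made of two full-height vertical stiles with two horizontal rails fitted between them.

The house frame is against the table's +x side, with their −y faces flush. The picture frame is on top of the table, centred.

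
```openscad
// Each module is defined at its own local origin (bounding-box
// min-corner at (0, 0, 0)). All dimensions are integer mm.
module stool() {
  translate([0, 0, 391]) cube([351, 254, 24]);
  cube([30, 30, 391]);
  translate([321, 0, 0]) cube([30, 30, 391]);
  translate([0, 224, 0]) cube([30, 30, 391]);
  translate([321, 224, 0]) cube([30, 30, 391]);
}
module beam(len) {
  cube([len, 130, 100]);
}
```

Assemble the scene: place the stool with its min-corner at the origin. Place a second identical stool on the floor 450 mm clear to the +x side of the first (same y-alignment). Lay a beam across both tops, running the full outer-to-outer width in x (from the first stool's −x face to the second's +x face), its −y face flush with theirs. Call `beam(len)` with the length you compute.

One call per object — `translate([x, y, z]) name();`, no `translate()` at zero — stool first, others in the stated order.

stool();
translate([801, 0, 0]) stool();
translate([0, 0, 415]) beam(1152);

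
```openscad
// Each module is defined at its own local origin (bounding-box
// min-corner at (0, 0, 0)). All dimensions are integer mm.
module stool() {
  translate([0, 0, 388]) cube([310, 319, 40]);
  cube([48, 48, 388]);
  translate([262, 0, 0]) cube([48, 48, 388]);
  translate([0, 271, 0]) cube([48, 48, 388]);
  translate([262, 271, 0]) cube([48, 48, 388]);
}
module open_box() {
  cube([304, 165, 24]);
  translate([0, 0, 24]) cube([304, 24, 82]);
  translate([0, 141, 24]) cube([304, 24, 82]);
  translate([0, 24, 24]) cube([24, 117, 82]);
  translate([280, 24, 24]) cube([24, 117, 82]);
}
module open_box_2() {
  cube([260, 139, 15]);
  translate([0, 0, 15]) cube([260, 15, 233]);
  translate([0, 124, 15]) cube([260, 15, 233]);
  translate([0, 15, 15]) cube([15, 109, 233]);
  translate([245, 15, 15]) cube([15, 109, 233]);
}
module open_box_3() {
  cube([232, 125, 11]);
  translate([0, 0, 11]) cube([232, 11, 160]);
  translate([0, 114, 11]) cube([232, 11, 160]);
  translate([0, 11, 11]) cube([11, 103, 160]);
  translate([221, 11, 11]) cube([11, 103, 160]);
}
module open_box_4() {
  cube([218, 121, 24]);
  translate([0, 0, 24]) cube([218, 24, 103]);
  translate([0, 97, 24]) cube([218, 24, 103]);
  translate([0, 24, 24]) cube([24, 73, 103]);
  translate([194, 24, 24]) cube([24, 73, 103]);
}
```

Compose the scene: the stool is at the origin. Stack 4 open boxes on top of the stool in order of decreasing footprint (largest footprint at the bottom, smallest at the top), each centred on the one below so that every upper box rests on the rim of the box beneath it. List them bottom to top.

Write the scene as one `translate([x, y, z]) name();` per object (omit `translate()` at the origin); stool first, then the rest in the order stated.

stool();
translate([3, 77, 428]) open_box();
translate([25, 90, 534]) open_box_2();
translate([39, 97, 782]) open_box_3();
translate([46, 99, 953]) open_box_4();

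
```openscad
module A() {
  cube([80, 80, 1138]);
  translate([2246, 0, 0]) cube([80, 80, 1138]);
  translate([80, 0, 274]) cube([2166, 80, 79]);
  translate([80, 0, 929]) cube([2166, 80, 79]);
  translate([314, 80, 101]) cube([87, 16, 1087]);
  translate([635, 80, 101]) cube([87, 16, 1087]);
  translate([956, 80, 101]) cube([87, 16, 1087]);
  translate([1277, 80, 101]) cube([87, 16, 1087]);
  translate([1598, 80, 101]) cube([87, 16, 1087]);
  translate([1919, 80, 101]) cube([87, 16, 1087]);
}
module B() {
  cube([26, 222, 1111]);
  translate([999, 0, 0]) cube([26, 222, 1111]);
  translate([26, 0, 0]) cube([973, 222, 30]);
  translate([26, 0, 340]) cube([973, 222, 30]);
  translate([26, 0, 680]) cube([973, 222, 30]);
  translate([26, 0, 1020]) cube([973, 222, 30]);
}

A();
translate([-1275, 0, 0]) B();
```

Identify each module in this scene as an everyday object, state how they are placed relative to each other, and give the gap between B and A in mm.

The bookshelf's nearest face is 250 mm from the fence section's −x face.

A is a fence section. B is a bookshelf. The bookshelf is on the floor beside the fence section on its −x side. The gap between the bookshelf and the fence section is 250 mm.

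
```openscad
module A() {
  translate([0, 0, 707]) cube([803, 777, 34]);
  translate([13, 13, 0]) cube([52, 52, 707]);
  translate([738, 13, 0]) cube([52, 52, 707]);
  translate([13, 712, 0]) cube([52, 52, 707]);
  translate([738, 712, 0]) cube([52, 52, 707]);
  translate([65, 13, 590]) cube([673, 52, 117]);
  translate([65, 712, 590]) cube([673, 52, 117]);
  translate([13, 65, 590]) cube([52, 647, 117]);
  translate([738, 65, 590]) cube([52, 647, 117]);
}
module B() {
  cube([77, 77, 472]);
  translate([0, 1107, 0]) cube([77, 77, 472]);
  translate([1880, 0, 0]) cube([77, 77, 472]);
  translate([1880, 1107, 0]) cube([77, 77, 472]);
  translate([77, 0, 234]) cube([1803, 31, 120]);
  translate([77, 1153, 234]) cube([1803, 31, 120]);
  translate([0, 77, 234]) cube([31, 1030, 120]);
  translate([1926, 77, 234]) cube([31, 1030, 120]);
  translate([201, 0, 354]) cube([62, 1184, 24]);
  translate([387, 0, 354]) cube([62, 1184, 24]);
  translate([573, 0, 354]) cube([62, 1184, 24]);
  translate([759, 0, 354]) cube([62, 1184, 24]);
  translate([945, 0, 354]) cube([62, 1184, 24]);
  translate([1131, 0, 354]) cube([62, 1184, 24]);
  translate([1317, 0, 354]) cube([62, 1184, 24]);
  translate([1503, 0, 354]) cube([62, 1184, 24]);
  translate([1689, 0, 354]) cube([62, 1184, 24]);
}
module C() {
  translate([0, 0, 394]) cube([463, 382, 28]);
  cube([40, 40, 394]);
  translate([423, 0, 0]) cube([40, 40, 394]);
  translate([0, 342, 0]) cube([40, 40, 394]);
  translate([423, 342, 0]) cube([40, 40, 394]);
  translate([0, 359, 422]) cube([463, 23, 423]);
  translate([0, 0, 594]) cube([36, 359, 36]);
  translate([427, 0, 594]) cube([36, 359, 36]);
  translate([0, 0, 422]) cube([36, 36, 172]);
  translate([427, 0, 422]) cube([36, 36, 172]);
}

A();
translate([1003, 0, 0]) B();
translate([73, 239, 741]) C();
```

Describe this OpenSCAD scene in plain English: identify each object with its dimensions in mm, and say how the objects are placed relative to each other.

A is a rectangular dining table. The top is 803×777×34 mm with its upper surface at z = 741 mm. It stands on four 52×52 mm square legs, each inset 13 mm from the nearest pair of top edges, running from the floor to the underside of the top. Four apron rails, 52 mm thick and 117 mm tall, run between adjacent legs with their top edges flush with the underside of the top and their outer faces flush with the legs' outer faces.

B is a bed frame 1957 mm long (x) by 1184 mm wide (y). Four 77×77 mm corner posts, 472 mm tall, at the corners of the footprint. Four rails of 31 mm thickness and 120 mm height run between adjacent posts with their undersides at z = 234 mm, their outer faces flush with the outside of the frame (the two x-running rails run between the posts' inner faces; the two y-running rails run between the posts' inner faces). 9 slats, each 62 mm wide (x) and 24 mm thick, lie across the top of the two x-running rails, running the full 1184 mm width of the frame in y; the slats are evenly spaced along x between the inner faces of the end posts with equal gaps (rounded down to the nearest mm) at the −x end and between each pair — any rounding remainder accumulates at the +x end.

C is a chair: 463×382 mm seat, 28 mm thick, top at z = 422 mm, on four 40 mm square corner legs flush with the seat edges. A 23 mm thick backrest slab spans the full seat width, extending 423 mm above the seat top, its back face flush with the seat's +y edge. Two armrests of 36×36 mm section run along each side from the seat's front edge to the front of the backrest, top faces 208 mm above the seat top and outer faces flush with the seat's x-edges; a 36×36 mm post under the front of each armrest stands on the seat at the front corner.

The bed frame is on the floor beside the table on its +x side. The chair is on top of the table.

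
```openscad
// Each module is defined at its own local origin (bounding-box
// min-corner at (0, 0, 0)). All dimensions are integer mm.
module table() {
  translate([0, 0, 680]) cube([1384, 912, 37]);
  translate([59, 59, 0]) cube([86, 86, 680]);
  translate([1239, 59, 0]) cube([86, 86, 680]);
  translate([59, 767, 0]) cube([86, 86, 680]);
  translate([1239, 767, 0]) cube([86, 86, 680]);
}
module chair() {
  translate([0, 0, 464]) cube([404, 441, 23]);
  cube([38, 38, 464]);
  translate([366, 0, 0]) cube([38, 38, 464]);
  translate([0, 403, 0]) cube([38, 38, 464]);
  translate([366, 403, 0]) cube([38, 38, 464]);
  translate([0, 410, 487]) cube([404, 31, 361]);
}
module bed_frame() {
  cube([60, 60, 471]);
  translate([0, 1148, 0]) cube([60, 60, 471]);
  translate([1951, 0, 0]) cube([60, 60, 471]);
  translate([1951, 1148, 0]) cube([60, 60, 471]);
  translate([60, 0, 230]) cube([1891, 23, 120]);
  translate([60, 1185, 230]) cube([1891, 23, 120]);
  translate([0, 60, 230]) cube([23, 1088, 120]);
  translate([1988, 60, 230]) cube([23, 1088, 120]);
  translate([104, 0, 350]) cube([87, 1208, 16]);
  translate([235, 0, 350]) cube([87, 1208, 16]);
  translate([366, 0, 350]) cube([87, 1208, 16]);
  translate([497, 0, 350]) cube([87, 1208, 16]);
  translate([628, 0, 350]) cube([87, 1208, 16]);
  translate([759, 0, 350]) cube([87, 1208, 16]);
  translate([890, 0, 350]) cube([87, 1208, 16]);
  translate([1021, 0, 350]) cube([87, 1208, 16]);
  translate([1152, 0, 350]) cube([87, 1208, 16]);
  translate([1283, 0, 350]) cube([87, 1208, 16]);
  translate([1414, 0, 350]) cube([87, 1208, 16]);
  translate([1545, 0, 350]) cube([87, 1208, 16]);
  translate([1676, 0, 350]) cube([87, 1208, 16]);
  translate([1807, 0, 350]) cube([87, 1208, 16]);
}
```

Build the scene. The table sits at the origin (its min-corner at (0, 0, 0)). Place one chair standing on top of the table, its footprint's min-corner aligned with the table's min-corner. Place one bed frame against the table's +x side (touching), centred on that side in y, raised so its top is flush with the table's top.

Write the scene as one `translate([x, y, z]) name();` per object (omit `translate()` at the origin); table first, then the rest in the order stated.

table();
translate([0, 0, 717]) chair();
translate([1384, -148, 246]) bed_frame();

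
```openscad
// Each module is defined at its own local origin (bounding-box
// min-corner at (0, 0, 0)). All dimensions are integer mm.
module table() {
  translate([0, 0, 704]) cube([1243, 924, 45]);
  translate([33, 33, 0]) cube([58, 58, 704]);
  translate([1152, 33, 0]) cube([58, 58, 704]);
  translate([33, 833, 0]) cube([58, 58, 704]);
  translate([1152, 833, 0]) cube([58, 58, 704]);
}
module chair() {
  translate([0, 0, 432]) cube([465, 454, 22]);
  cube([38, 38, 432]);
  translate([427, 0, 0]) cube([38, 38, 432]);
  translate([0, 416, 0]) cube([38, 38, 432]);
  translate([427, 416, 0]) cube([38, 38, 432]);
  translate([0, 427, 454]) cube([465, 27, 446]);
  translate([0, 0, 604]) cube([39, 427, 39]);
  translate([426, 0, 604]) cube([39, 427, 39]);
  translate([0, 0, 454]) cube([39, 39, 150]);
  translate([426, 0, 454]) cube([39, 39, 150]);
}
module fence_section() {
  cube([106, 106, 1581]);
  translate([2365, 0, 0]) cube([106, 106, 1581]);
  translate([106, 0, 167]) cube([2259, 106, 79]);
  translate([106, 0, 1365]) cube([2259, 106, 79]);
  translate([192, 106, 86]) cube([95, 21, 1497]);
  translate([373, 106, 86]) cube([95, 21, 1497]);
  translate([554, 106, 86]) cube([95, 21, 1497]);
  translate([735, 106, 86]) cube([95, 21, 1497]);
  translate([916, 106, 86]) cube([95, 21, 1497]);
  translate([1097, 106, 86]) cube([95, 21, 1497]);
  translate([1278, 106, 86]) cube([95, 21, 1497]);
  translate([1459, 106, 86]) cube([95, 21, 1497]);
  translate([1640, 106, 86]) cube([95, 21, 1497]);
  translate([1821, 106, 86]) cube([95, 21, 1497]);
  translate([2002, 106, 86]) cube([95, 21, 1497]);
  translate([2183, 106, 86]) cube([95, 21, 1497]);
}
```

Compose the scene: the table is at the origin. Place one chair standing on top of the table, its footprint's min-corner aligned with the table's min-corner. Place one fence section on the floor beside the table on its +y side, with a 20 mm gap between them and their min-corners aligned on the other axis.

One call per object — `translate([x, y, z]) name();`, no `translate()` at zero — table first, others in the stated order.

table();
translate([0, 0, 749]) chair();
translate([0, 944, 0]) fence_section();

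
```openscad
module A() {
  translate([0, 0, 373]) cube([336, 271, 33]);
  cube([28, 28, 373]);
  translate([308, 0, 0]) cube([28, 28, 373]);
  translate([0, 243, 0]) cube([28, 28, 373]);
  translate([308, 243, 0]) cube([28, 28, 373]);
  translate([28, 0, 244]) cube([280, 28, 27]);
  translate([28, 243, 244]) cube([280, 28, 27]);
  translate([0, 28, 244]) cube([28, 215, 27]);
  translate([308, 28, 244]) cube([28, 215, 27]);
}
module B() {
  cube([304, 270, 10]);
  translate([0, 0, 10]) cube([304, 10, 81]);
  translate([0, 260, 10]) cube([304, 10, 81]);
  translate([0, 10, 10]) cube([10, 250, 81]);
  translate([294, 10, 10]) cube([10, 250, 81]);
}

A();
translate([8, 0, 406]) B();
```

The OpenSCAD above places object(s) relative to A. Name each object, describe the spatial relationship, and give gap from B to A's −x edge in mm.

A is a stool. B is an open box. The open box is on top of the stool. The gap from the open box to the stool's −x edge is 8 mm.

The open box's min-x is at 8; the stool's min-x is 0; gap = 8 mm.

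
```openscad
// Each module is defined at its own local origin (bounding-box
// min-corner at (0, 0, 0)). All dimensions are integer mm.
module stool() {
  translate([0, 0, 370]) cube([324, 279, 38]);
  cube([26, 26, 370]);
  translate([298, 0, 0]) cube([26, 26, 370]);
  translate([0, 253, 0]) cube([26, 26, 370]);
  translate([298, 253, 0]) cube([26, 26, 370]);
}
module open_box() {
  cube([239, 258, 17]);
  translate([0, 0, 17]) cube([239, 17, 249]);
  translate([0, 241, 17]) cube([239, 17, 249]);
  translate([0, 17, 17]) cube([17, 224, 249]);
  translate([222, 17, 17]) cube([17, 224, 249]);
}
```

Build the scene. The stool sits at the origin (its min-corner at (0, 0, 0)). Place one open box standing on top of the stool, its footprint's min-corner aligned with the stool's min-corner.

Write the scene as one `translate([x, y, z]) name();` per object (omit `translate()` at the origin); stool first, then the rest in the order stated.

stool();
translate([0, 0, 408]) open_box();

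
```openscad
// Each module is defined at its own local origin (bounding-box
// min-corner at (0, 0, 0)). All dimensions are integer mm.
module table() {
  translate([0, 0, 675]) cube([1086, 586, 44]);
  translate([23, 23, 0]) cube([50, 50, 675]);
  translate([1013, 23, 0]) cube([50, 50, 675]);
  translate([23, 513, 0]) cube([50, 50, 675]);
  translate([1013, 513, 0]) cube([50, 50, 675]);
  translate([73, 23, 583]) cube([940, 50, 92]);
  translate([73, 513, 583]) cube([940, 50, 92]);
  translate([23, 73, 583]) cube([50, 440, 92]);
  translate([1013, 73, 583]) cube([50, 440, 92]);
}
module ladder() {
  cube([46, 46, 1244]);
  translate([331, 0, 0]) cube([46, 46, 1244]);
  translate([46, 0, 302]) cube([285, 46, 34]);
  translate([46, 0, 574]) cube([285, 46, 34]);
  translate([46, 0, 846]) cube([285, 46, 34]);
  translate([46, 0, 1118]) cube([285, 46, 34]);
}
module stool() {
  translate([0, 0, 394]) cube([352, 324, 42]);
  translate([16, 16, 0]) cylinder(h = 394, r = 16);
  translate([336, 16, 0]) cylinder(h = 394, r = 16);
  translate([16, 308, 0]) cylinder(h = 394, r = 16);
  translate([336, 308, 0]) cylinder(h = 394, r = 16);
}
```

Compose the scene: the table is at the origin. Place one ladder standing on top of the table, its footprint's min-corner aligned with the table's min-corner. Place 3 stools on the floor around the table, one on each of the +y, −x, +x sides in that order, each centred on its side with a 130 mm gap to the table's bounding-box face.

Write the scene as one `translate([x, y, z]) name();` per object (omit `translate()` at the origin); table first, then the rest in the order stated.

table();
translate([0, 0, 719]) ladder();
translate([367, 716, 0]) stool();
translate([-482, 131, 0]) stool();
translate([1216, 131, 0]) stool();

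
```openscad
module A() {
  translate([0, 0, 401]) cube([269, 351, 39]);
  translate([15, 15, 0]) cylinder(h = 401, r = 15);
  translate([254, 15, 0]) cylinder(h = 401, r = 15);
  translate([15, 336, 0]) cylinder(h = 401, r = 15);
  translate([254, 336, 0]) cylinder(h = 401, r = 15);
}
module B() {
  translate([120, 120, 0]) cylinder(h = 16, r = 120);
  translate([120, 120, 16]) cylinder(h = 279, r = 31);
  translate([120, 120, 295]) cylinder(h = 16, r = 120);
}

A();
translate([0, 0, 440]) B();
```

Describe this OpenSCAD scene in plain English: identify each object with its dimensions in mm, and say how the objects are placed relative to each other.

A is a four-legged stool. The seat is 269×351 mm, 39 mm thick, top at z = 440 mm. It stands on four round legs, each 30 mm in diameter, from z = 0 to the seat underside, each leg's axis is inset half a diameter from the nearest pair of seat edges (so the leg's bounding box is flush with the corner).

B is a spool: two coaxial disc flanges of radius 120 mm and thickness 16 mm, joined by a core cylinder of radius 31 mm and height 279 mm. The lower flange rests on z = 0 and the three cylinders share a vertical axis.

The spool is on top of the stool.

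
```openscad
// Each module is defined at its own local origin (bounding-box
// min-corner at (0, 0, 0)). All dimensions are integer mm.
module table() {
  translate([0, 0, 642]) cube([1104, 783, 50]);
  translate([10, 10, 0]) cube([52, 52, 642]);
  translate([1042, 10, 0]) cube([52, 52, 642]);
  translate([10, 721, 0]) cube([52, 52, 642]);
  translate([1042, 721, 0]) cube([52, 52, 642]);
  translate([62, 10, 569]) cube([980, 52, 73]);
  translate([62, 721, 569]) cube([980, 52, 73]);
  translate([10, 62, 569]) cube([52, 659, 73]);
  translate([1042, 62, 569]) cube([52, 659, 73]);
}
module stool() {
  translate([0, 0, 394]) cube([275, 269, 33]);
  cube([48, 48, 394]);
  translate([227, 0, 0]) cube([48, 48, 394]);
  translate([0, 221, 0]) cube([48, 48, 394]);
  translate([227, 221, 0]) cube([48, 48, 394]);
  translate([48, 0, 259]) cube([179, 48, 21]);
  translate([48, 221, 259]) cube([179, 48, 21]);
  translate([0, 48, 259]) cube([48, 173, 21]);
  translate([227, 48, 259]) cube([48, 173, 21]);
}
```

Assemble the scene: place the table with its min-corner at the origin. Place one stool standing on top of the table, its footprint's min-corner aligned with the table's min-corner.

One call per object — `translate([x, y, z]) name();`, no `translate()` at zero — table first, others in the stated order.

table();
translate([0, 0, 692]) stool();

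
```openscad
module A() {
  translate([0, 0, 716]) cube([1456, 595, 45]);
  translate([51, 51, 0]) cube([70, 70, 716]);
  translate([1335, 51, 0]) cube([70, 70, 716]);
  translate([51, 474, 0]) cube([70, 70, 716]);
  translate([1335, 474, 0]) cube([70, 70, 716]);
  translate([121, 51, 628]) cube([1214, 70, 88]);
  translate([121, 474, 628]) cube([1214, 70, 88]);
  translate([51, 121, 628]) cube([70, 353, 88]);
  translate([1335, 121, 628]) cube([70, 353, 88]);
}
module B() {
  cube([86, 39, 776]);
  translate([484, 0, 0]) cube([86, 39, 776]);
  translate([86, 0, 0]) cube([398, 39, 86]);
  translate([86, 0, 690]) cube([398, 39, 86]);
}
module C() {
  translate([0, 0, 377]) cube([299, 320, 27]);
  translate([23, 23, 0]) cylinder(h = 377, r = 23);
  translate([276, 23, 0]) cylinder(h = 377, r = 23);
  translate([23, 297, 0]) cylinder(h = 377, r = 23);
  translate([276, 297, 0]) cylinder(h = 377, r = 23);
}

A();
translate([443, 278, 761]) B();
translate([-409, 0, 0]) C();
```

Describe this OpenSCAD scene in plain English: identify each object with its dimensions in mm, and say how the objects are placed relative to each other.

A is a table: top 1456 mm (x) × 595 mm (y), 45 mm thick, upper face at z = 761 mm, on four 70×70 mm square legs, each inset 51 mm from the nearest pair of top edges, running from z = 0 to the bottom of the top. Four apron rails, 70 mm thick and 88 mm tall, run between adjacent legs with their top edges flush with the underside of the top and their outer faces flush with the legs' outer faces.

B is a picture frame with a 398×604 mm rectangular opening (x by z) and a uniform 86 mm border on every side. Frame depth is 39 mm along y. It is built from two vertical stiles running the full outside height and two horizontal rails spanning the gap between the stiles.

C is a simple wooden stool: a rectangular seat 299 mm (x) by 320 mm (y), 27 mm thick, top face at z = 404 mm, on four round legs, each 46 mm in diameter. The legs rest on z = 0, each leg's axis is inset half a diameter from the nearest pair of seat edges (so the leg's bounding box is flush with the corner).

The picture frame is on top of the table, centred. The stool is on the floor beside the table on its −x side.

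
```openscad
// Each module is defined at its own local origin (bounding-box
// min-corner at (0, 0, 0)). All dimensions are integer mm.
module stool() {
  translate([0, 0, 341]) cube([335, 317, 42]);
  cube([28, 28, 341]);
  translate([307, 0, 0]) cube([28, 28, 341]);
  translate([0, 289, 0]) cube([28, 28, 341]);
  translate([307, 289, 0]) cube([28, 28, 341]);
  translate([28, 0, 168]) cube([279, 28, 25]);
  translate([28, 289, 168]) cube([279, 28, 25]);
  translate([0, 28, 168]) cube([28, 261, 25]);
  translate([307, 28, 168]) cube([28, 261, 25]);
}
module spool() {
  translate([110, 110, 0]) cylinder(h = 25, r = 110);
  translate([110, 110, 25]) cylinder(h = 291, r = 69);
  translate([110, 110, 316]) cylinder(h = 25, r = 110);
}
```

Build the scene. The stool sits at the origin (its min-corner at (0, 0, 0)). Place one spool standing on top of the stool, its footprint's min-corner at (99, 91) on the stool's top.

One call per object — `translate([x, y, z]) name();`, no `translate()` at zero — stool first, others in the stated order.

stool();
translate([99, 91, 383]) spool();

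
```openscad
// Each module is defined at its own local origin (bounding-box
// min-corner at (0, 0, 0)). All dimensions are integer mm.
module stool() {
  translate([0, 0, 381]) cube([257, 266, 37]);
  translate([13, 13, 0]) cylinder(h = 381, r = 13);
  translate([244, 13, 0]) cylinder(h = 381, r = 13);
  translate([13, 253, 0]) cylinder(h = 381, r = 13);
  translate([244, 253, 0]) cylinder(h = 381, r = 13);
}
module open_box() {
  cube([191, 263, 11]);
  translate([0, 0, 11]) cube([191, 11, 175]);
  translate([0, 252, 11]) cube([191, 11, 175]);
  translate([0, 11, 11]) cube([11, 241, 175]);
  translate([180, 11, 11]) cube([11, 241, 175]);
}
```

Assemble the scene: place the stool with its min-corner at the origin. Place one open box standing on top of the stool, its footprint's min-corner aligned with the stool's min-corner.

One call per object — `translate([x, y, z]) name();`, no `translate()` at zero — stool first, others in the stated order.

stool();
translate([0, 0, 418]) open_box();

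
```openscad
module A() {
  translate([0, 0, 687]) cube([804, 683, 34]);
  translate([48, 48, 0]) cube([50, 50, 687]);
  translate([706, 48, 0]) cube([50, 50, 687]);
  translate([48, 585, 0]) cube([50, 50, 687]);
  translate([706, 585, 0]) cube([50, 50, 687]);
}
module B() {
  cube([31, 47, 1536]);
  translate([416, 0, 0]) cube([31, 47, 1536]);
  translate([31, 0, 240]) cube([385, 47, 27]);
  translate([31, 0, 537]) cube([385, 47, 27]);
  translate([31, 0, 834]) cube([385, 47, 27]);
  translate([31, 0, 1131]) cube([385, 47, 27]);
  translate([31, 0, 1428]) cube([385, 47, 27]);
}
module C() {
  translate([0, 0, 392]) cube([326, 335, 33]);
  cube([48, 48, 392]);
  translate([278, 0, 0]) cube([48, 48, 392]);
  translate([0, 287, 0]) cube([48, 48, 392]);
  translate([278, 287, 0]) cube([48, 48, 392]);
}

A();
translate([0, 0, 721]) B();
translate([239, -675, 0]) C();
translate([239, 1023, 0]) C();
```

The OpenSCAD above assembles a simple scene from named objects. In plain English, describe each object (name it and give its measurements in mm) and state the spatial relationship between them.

A is a table with a 804×683 mm rectangular top, 34 mm thick, top surface at z = 721 mm, supported by four 50×50 mm square legs, each inset 48 mm from the nearest pair of top edges, running from the floor.

B is a straight ladder. Two 31×47 mm vertical rails, 1536 mm tall, stand 447 mm apart (outside-to-outside) with their front faces coplanar on the −y side. 5 rungs, each 47 mm deep and 27 mm tall, span between the inner faces of the rails, front faces flush with the rails. The lowest rung's underside is at z = 240 mm and rungs are spaced 297 mm apart (underside to underside).

C is a four-legged stool. The seat is a 326×335×33 mm slab whose top surface is at z = 425 mm; four square legs, each 48×48 mm in cross-section, run from the floor (z = 0) to the underside of the seat, each flush with a corner of the seat.

The ladder is on top of the table. Two stools sit around the table at the −y, +y sides.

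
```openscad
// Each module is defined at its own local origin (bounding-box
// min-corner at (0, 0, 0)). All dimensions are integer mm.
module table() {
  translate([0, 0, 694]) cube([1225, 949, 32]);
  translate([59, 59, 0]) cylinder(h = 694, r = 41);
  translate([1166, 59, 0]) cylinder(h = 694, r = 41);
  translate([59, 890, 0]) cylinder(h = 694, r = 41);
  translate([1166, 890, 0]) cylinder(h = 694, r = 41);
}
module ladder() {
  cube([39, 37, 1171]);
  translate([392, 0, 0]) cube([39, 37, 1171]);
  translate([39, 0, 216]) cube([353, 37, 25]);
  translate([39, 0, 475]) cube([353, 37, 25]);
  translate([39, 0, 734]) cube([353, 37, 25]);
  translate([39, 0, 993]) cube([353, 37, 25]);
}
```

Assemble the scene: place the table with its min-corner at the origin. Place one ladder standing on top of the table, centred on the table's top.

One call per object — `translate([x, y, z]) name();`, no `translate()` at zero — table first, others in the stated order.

table();
translate([397, 456, 726]) ladder();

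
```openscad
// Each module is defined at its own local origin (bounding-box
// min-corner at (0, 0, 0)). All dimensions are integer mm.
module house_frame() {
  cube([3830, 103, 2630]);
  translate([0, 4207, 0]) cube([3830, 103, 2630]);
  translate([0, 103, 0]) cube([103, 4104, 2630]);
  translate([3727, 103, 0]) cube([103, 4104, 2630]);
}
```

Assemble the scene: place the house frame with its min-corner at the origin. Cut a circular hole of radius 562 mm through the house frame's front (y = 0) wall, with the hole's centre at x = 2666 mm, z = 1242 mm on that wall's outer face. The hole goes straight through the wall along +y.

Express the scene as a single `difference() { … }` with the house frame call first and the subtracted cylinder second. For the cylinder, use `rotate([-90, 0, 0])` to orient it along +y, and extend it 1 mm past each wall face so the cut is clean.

difference() {
  house_frame();
  translate([2666, -1, 1242]) rotate([-90, 0, 0]) cylinder(h = 105, r = 562);
}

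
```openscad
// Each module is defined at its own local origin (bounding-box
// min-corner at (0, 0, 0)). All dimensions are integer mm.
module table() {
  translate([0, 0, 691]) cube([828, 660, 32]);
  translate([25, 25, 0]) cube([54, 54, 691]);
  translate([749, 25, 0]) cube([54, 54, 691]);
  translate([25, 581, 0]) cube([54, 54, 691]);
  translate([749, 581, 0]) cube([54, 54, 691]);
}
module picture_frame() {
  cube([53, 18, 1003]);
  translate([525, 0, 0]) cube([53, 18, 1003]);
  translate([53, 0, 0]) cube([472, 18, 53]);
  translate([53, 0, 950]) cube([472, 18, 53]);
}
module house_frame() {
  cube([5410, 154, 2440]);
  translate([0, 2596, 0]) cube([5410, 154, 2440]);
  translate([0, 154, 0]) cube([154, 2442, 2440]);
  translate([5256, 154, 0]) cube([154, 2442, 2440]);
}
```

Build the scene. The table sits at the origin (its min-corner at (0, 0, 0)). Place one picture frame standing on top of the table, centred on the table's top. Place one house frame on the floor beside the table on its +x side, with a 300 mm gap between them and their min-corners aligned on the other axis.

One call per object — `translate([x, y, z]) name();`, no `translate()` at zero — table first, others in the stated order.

table();
translate([125, 321, 723]) picture_frame();
translate([1128, 0, 0]) house_frame();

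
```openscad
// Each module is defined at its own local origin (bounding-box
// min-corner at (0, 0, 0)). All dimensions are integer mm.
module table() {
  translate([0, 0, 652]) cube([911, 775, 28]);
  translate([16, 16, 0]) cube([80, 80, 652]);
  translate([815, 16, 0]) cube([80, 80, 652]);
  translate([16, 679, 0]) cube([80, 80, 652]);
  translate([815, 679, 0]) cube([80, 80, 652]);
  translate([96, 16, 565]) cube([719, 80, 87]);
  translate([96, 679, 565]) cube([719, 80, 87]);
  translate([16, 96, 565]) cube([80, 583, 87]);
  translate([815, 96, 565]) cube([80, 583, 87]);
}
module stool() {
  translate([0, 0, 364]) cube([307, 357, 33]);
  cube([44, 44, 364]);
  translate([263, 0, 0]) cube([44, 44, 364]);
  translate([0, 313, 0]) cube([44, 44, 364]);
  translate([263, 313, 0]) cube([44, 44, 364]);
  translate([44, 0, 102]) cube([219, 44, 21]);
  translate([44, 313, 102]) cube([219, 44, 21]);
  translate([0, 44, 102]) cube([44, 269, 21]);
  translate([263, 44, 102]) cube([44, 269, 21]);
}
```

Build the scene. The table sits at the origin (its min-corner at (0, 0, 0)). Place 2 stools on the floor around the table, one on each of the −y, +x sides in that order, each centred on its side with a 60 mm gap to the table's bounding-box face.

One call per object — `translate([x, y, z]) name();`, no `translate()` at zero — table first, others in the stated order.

table();
translate([302, -417, 0]) stool();
translate([971, 209, 0]) stool();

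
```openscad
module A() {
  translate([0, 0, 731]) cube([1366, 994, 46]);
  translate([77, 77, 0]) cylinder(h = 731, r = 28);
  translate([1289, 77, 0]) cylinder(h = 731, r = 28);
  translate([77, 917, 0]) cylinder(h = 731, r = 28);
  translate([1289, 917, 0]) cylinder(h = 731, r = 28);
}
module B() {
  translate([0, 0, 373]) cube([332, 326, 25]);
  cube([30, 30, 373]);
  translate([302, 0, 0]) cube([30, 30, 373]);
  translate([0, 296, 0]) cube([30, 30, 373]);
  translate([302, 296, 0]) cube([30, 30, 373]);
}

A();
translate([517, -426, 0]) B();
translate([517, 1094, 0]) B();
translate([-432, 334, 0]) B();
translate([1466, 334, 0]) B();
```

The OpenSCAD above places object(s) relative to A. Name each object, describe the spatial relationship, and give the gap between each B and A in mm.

Each stool's nearest face is 100 mm from the table's bounding box.

A is a table. B is a stool. Four stools sit around the table at the −y, +y, −x, +x sides. The gap between each stool and the table is 100 mm.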